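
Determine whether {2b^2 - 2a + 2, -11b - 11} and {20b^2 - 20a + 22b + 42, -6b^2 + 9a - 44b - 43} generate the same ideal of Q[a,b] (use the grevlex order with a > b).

Equality of ideals is decidable: compute both reduced Gröbner bases (unique for the ordering) and check whether they agree.
Buchberger on the first generating set:
f_1 = 2b^2 - 2a + 2, LT = b^2.
f_2 = -11b - 11, LT = b.

S(f_1,f_2): lcm = b^2. S = -a - b + 1.
  reduce S modulo (f_1, f_2):
  remainder -a + 2 ≠ 0; add g_3 = -a + 2 to the basis.

The other S-polynomials (S(f_1,g_3), S(f_2,g_3)) all reduce to 0 modulo the current basis, so we have a Gröbner basis.
Inter-reduce: drop elements whose leading term is divisible by another's, tail-reduce, and make monic.
Reduced Gröbner basis: {a - 2, b + 1}.

Buchberger on the second generating set:
h_1 = 20b^2 - 20a + 22b + 42, LT = b^2.
h_2 = -6b^2 + 9a - 44b - 43, LT = b^2.

S(h_1,h_2): lcm = b^2. S = 1/2a - 187/30b - 76/15.
  reduce S modulo (h_1, h_2):
  remainder 1/2a - 187/30b - 76/15 ≠ 0; add k_3 = 1/2a - 187/30b - 76/15 to the basis.

The other S-polynomials (S(h_1,k_3), S(h_2,k_3)) all reduce to 0 modulo the current basis, so we have a Gröbner basis.
Inter-reduce: drop elements whose leading term is divisible by another's, tail-reduce, and make monic.
Reduced Gröbner basis: {b^2 - 341/30b - 241/30, a - 187/15b - 152/15}.

These differ, so the ideals are not equal.

No, the ideals differ.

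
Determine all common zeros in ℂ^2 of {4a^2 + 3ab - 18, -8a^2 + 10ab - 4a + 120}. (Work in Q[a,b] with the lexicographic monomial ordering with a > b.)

{(45/16, -97/60), (-3, 2)}

Compute a lex Gröbner basis by Buchberger's algorithm.
f_1 = 4a^2 + 3ab - 18, LT = a^2.
f_2 = -8a^2 + 10ab - 4a + 120, LT = a^2.

S(f_1,f_2): lcm = a^2. S = 2ab - 1/2a + 21/2.
  leading term ab: no divisor's leading term divides it; move 2ab to the remainder.
  leading term a: no divisor's leading term divides it; move -1/2a to the remainder.
  leading term 1: no divisor's leading term divides it; move 21/2 to the remainder.
  remainder 2ab - 1/2a + 21/2 ≠ 0; add h_3 = 2ab - 1/2a + 21/2 to the basis.

S(f_1,h_3): lcm = a^2b. S = 1/4a^2 + 3/4ab^2 - 21/4a - 9/2b.
  leading term a^2: subtract (1/16)·f_1 from 1/4a^2 + 3/4ab^2 - 21/4a - 9/2b → 3/4ab^2 - 3/16ab - 21/4a - 9/2b + 9/8
  leading term ab^2: subtract (3/8b)·h_3 from 3/4ab^2 - 3/16ab - 21/4a - 9/2b + 9/8 → -21/4a - 135/16b + 9/8
  leading term a: no divisor's leading term divides it; move -21/4a to the remainder.
  leading term b: no divisor's leading term divides it; move -135/16b to the remainder.
  leading term 1: no divisor's leading term divides it; move 9/8 to the remainder.
  remainder -21/4a - 135/16b + 9/8 ≠ 0; add h_4 = -21/4a - 135/16b + 9/8 to the basis.

S(h_3,h_4): lcm = ab. S = -1/4a - 45/28b^2 + 3/14b + 21/4.
  leading term a: subtract (1/21)·h_4 from -1/4a - 45/28b^2 + 3/14b + 21/4 → -45/28b^2 + 69/112b + 291/56
  leading term b^2: no divisor's leading term divides it; move -45/28b^2 to the remainder.
  leading term b: no divisor's leading term divides it; move 69/112b to the remainder.
  leading term 1: no divisor's leading term divides it; move 291/56 to the remainder.
  remainder -45/28b^2 + 69/112b + 291/56 ≠ 0; add h_5 = -45/28b^2 + 69/112b + 291/56 to the basis.

The other S-polynomials (S(f_2,h_3), S(f_1,h_4), S(f_2,h_4), S(f_1,h_5), S(f_2,h_5), S(h_3,h_5), S(h_4,h_5)) all reduce to 0 modulo the current basis, so we have a Gröbner basis.
Inter-reduce: drop elements whose leading term is divisible by another's, tail-reduce, and make monic.
Reduced Gröbner basis: {a + 45/28b - 3/14, b^2 - 23/60b - 97/30}.

Since the basis is lex-ordered, b^2 - 23/60b - 97/30 is univariate in b. Its roots are {-97/60, 2}. Back-substituting each root into the other basis elements fixes the other coordinates.
  b = -97/60: the earlier basis element becomes a - 45/16 = 0, giving a = 45/16 — point (45/16, -97/60).
  b = 2: the earlier basis element becomes a + 3 = 0, giving a = -3 — point (-3, 2).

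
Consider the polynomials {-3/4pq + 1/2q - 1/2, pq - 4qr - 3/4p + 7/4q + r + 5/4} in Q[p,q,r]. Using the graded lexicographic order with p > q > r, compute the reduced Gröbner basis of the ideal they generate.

G = {p^2 - 4/3pr - 13/9p - 8/3r + 8/3, pq - 2/3q + 2/3, qr + 3/16p - 29/48q - 1/4r - 7/48}

f_1 = -3/4pq + 1/2q - 1/2, LT = pq.
f_2 = pq - 4qr - 3/4p + 7/4q + r + 5/4, LT = pq.

S(f_1,f_2): lcm = pq. S = 4qr + 3/4p - 29/12q - r - 7/12.
  leading term qr: no divisor's leading term divides it; move 4qr to the remainder.
  leading term p: no divisor's leading term divides it; move 3/4p to the remainder.
  leading term q: no divisor's leading term divides it; move -29/12q to the remainder.
  leading term r: no divisor's leading term divides it; move -r to the remainder.
  leading term 1: no divisor's leading term divides it; move -7/12 to the remainder.
  remainder 4qr + 3/4p - 29/12q - r - 7/12 ≠ 0; add g_3 = 4qr + 3/4p - 29/12q - r - 7/12 to the basis.

S(f_1,g_3): lcm = pqr. S = -3/16p^2 + 29/48pq + 1/4pr - 2/3qr + 7/48p + 2/3r.
  leading term p^2: no divisor's leading term divides it; move -3/16p^2 to the remainder.
  leading term pq: subtract (-29/36)·f_1 from 29/48pq + 1/4pr - 2/3qr + 7/48p + 2/3r → 1/4pr - 2/3qr + 7/48p + 29/72q + 2/3r - 29/72
  leading term pr: no divisor's leading term divides it; move 1/4pr to the remainder.
  leading term qr: subtract (-1/6)·g_3 from -2/3qr + 7/48p + 29/72q + 2/3r - 29/72 → 13/48p + 1/2r - 1/2
  leading term p: no divisor's leading term divides it; move 13/48p to the remainder.
  leading term r: no divisor's leading term divides it; move 1/2r to the remainder.
  leading term 1: no divisor's leading term divides it; move -1/2 to the remainder.
  remainder -3/16p^2 + 1/4pr + 13/48p + 1/2r - 1/2 ≠ 0; add g_4 = -3/16p^2 + 1/4pr + 13/48p + 1/2r - 1/2 to the basis.

The other S-polynomials (S(f_2,g_3), S(f_1,g_4), S(f_2,g_4), S(g_3,g_4)) all reduce to 0 modulo the current basis, so we have a Gröbner basis.
Inter-reduce: drop elements whose leading term is divisible by another's, tail-reduce, and make monic.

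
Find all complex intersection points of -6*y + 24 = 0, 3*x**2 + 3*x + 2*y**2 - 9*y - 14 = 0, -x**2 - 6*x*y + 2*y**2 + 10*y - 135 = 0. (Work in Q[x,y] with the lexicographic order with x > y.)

Compute a lex Gröbner basis by Buchberger's algorithm.
f_1 = -6*y + 24, LT = y.
f_2 = 3*x**2 + 3*x + 2*y**2 - 9*y - 14, LT = x**2.
f_3 = -x**2 - 6*x*y + 2*y**2 + 10*y - 135, LT = x**2.

S(f_2,f_3): lcm = x**2. S = -6*x*y + x + 8/3*y**2 + 7*y - 419/3.
  leading term x*y: subtract (x)·f_1 from -6*x*y + x + 8/3*y**2 + 7*y - 419/3 → -23*x + 8/3*y**2 + 7*y - 419/3
  leading term x: no divisor's leading term divides it; move -23*x to the remainder.
  leading term y**2: subtract (-4/9*y)·f_1 from 8/3*y**2 + 7*y - 419/3 → 53/3*y - 419/3
  leading term y: subtract (-53/18)·f_1 from 53/3*y - 419/3 → -69
  leading term 1: no divisor's leading term divides it; move -69 to the remainder.
  remainder -23*x - 69 ≠ 0; add h_4 = -23*x - 69 to the basis.

The other S-polynomials (S(f_1,f_2), S(f_1,f_3), S(f_1,h_4), S(f_2,h_4), S(f_3,h_4)) all reduce to 0 modulo the current basis, so we have a Gröbner basis.
Inter-reduce: drop elements whose leading term is divisible by another's, tail-reduce, and make monic.
Reduced Gröbner basis: {x + 3, y - 4}.

Elimination: the polynomial y - 4 lies in the elimination ideal for y, so y ∈ {4}. For each such y, the remaining basis elements (now univariate) give the rest of the solution.
  y = 4: the earlier basis element becomes x + 3 = 0, giving x = -3 — point (-3, 4).
Substituting each solution back into the original system confirms all equations vanish.

{(-3, 4)}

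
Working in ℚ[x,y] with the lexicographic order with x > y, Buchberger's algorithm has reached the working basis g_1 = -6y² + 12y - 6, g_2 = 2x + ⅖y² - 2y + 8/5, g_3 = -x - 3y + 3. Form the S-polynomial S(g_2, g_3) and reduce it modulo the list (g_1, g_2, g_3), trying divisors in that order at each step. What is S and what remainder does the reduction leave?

lcm(LM(g_2), LM(g_3)) = x.
S = (lcm/LT(g_2))·g_2 − (lcm/LT(g_3))·g_3 = ⅕y² - 4y + 19/5.
Reduce S modulo (g_1, g_2, g_3) in that order:
  leading term y²: subtract (-1/30)·g_1 from ⅕y² - 4y + 19/5 → -18/5y + 18/5
  leading term y: no divisor's leading term divides it; move -18/5y to the remainder.
  leading term 1: no divisor's leading term divides it; move 18/5 to the remainder.
The remainder -18/5y + 18/5 is nonzero, so it would be added as the next basis element.

S(g_2, g_3) = ⅕y² - 4y + 19/5; remainder on division = -18/5y + 18/5.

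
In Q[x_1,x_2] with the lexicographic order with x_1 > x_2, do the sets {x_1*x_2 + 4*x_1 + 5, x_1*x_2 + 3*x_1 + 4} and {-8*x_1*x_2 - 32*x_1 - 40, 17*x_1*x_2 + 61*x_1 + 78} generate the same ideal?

Equality of ideals is decidable: compute both reduced Gröbner bases (unique for the ordering) and check whether they agree.
Buchberger on the first generating set:
f_1 = x_1*x_2 + 4*x_1 + 5, LT = x_1*x_2.
f_2 = x_1*x_2 + 3*x_1 + 4, LT = x_1*x_2.

S(f_1,f_2): lcm = x_1*x_2. S = x_1 + 1.
  leading term x_1: no divisor's leading term divides it; move x_1 to the remainder.
  leading term 1: no divisor's leading term divides it; move 1 to the remainder.
  remainder x_1 + 1 ≠ 0; add g_3 = x_1 + 1 to the basis.

S(f_1,g_3): lcm = x_1*x_2. S = 4*x_1 - x_2 + 5.
  leading term x_1: subtract (4)·g_3 from 4*x_1 - x_2 + 5 → -x_2 + 1
  leading term x_2: no divisor's leading term divides it; move -x_2 to the remainder.
  leading term 1: no divisor's leading term divides it; move 1 to the remainder.
  remainder -x_2 + 1 ≠ 0; add g_4 = -x_2 + 1 to the basis.

S(f_2,g_3): lcm = x_1*x_2. S = 3*x_1 - x_2 + 4.
  leading term x_1: subtract (3)·g_3 from 3*x_1 - x_2 + 4 → -x_2 + 1
  leading term x_2: subtract (1)·g_4 from -x_2 + 1 → 0
  remainder 0.

S(f_1,g_4): lcm = x_1*x_2. S = 5*x_1 + 5.
  leading term x_1: subtract (5)·g_3 from 5*x_1 + 5 → 0
  remainder 0.

S(f_2,g_4): lcm = x_1*x_2. S = 4*x_1 + 4.
  leading term x_1: subtract (4)·g_3 from 4*x_1 + 4 → 0
  remainder 0.

S(g_3,g_4): leading monomials are coprime, so the S-polynomial reduces to 0 (Buchberger's first criterion).
Every S-polynomial of the final basis reduces to 0, so we have a Gröbner basis.
Inter-reduce: drop elements whose leading term is divisible by another's, tail-reduce, and make monic.
Reduced Gröbner basis: {x_1 + 1, x_2 - 1}.

Buchberger on the second generating set:
h_1 = -8*x_1*x_2 - 32*x_1 - 40, LT = x_1*x_2.
h_2 = 17*x_1*x_2 + 61*x_1 + 78, LT = x_1*x_2.

S(h_1,h_2): lcm = x_1*x_2. S = 7/17*x_1 + 7/17.
  leading term x_1: no divisor's leading term divides it; move 7/17*x_1 to the remainder.
  leading term 1: no divisor's leading term divides it; move 7/17 to the remainder.
  remainder 7/17*x_1 + 7/17 ≠ 0; add k_3 = 7/17*x_1 + 7/17 to the basis.

S(h_1,k_3): lcm = x_1*x_2. S = 4*x_1 - x_2 + 5.
  leading term x_1: subtract (68/7)·k_3 from 4*x_1 - x_2 + 5 → -x_2 + 1
  leading term x_2: no divisor's leading term divides it; move -x_2 to the remainder.
  leading term 1: no divisor's leading term divides it; move 1 to the remainder.
  remainder -x_2 + 1 ≠ 0; add k_4 = -x_2 + 1 to the basis.

S(h_2,k_3): lcm = x_1*x_2. S = 61/17*x_1 - x_2 + 78/17.
  leading term x_1: subtract (61/7)·k_3 from 61/17*x_1 - x_2 + 78/17 → -x_2 + 1
  leading term x_2: subtract (1)·k_4 from -x_2 + 1 → 0
  remainder 0.

S(h_1,k_4): lcm = x_1*x_2. S = 5*x_1 + 5.
  leading term x_1: subtract (85/7)·k_3 from 5*x_1 + 5 → 0
  remainder 0.

S(h_2,k_4): lcm = x_1*x_2. S = 78/17*x_1 + 78/17.
  leading term x_1: subtract (78/7)·k_3 from 78/17*x_1 + 78/17 → 0
  remainder 0.

S(k_3,k_4): leading monomials are coprime, so the S-polynomial reduces to 0 (Buchberger's first criterion).
Every S-polynomial of the final basis reduces to 0, so we have a Gröbner basis.
Inter-reduce: drop elements whose leading term is divisible by another's, tail-reduce, and make monic.
Reduced Gröbner basis: {x_1 + 1, x_2 - 1}.

These coincide, so the ideals are equal.

Yes, the ideals are equal.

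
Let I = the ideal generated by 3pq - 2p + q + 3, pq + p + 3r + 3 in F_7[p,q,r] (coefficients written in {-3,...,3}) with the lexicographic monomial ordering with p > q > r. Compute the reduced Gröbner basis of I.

f_1 = 3pq - 2p + q + 3, LT = pq.
f_2 = pq + p + 3r + 3, LT = pq.

S(f_1,f_2): lcm = pq. S = 3p - 2q - 3r - 2.
  leading term p: no divisor's leading term divides it; move 3p to the remainder.
  leading term q: no divisor's leading term divides it; move -2q to the remainder.
  leading term r: no divisor's leading term divides it; move -3r to the remainder.
  leading term 1: no divisor's leading term divides it; move -2 to the remainder.
  remainder 3p - 2q - 3r - 2 ≠ 0; add g_3 = 3p - 2q - 3r - 2 to the basis.

S(f_1,g_3): lcm = pq. S = -3p + 3q^2 + qr + q + 1.
  leading term p: subtract (-1)·g_3 from -3p + 3q^2 + qr + q + 1 → 3q^2 + qr - q - 3r - 1
  leading term q^2: no divisor's leading term divides it; move 3q^2 to the remainder.
  leading term qr: no divisor's leading term divides it; move qr to the remainder.
  leading term q: no divisor's leading term divides it; move -q to the remainder.
  leading term r: no divisor's leading term divides it; move -3r to the remainder.
  leading term 1: no divisor's leading term divides it; move -1 to the remainder.
  remainder 3q^2 + qr - q - 3r - 1 ≠ 0; add g_4 = 3q^2 + qr - q - 3r - 1 to the basis.

The other S-polynomials (S(f_2,g_3), S(f_1,g_4), S(f_2,g_4), S(g_3,g_4)) all reduce to 0 modulo the current basis, so we have a Gröbner basis.
Inter-reduce: drop elements whose leading term is divisible by another's, tail-reduce, and make monic.

G = {p - 3q - r - 3, q^2 - 2qr + 2q - r + 2}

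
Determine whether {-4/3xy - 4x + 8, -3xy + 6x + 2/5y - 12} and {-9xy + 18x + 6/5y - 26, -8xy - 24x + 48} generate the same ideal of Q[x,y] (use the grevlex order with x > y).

Since reduced Gröbner bases are canonical representatives of ideals under a given ordering, it suffices to compute and compare them.
Buchberger on the first generating set:
f_1 = -4/3xy - 4x + 8, LT = xy.
f_2 = -3xy + 6x + 2/5y - 12, LT = xy.

S(f_1,f_2): lcm = xy. S = 5x + 2/15y - 10.
  reduce S modulo (f_1, f_2):
  remainder 5x + 2/15y - 10 ≠ 0; add g_3 = 5x + 2/15y - 10 to the basis.

S(f_1,g_3): lcm = xy. S = -2/75y^2 + 3x + 2y - 6.
  reduce S modulo (f_1, f_2, g_3):
  remainder -2/75y^2 + 48/25y ≠ 0; add g_4 = -2/75y^2 + 48/25y to the basis.

The other S-polynomials (S(f_2,g_3), S(f_1,g_4), S(f_2,g_4), S(g_3,g_4)) all reduce to 0 modulo the current basis, so we have a Gröbner basis.
Inter-reduce: drop elements whose leading term is divisible by another's, tail-reduce, and make monic.
Reduced Gröbner basis: {y^2 - 72y, x + 2/75y - 2}.

Buchberger on the second generating set:
h_1 = -9xy + 18x + 6/5y - 26, LT = xy.
h_2 = -8xy - 24x + 48, LT = xy.

S(h_1,h_2): lcm = xy. S = -5x - 2/15y + 80/9.
  reduce S modulo (h_1, h_2):
  remainder -5x - 2/15y + 80/9 ≠ 0; add k_3 = -5x - 2/15y + 80/9 to the basis.

S(h_1,k_3): lcm = xy. S = -2/75y^2 - 2x + 74/45y + 26/9.
  reduce S modulo (h_1, h_2, k_3):
  remainder -2/75y^2 + 382/225y - 2/3 ≠ 0; add k_4 = -2/75y^2 + 382/225y - 2/3 to the basis.

The other S-polynomials (S(h_2,k_3), S(h_1,k_4), S(h_2,k_4), S(k_3,k_4)) all reduce to 0 modulo the current basis, so we have a Gröbner basis.
Inter-reduce: drop elements whose leading term is divisible by another's, tail-reduce, and make monic.
Reduced Gröbner basis: {y^2 - 191/3y + 25, x + 2/75y - 16/9}.

The bases are distinct; the ideals are different.

No, the ideals differ.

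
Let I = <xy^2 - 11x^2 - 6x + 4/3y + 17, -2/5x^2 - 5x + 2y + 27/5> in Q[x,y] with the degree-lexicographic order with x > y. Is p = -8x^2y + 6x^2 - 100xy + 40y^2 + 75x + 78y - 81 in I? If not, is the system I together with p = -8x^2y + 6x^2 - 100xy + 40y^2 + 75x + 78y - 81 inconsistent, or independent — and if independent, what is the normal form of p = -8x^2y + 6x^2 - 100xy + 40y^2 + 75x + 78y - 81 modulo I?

First compute the reduced Gröbner basis of I by Buchberger's algorithm.
f_1 = xy^2 - 11x^2 - 6x + 4/3y + 17, LT = xy^2.
f_2 = -2/5x^2 - 5x + 2y + 27/5, LT = x^2.

S(f_1,f_2): lcm = x^2y^2. S = -11x^3 - 25/2xy^2 + 5y^3 - 6x^2 + 4/3xy + 27/2y^2 + 17x.
  leading term x^3: subtract (55/2x)·f_2 from -11x^3 - 25/2xy^2 + 5y^3 - 6x^2 + 4/3xy + 27/2y^2 + 17x → -25/2xy^2 + 5y^3 + 263/2x^2 - 161/3xy + 27/2y^2 - 263/2x
  leading term xy^2: subtract (-25/2)·f_1 from -25/2xy^2 + 5y^3 + 263/2x^2 - 161/3xy + 27/2y^2 - 263/2x → 5y^3 - 6x^2 - 161/3xy + 27/2y^2 - 413/2x + 50/3y + 425/2
  leading term y^3: no divisor's leading term divides it; move 5y^3 to the remainder.
  leading term x^2: subtract (15)·f_2 from -6x^2 - 161/3xy + 27/2y^2 - 413/2x + 50/3y + 425/2 → -161/3xy + 27/2y^2 - 263/2x - 40/3y + 263/2
  leading term xy: no divisor's leading term divides it; move -161/3xy to the remainder.
  leading term y^2: no divisor's leading term divides it; move 27/2y^2 to the remainder.
  leading term x: no divisor's leading term divides it; move -263/2x to the remainder.
  leading term y: no divisor's leading term divides it; move -40/3y to the remainder.
  leading term 1: no divisor's leading term divides it; move 263/2 to the remainder.
  remainder 5y^3 - 161/3xy + 27/2y^2 - 263/2x - 40/3y + 263/2 ≠ 0; add h_3 = 5y^3 - 161/3xy + 27/2y^2 - 263/2x - 40/3y + 263/2 to the basis.

S(f_1,h_3): lcm = xy^3. S = -4/15x^2y - 27/10xy^2 + 263/10x^2 - 10/3xy + 4/3y^2 - 263/10x + 17y.
  leading term x^2y: subtract (2/3y)·f_2 from -4/15x^2y - 27/10xy^2 + 263/10x^2 - 10/3xy + 4/3y^2 - 263/10x + 17y → -27/10xy^2 + 263/10x^2 - 263/10x + 67/5y
  leading term xy^2: subtract (-27/10)·f_1 from -27/10xy^2 + 263/10x^2 - 263/10x + 67/5y → -17/5x^2 - 85/2x + 17y + 459/10
  leading term x^2: subtract (17/2)·f_2 from -17/5x^2 - 85/2x + 17y + 459/10 → 0
  remainder 0.

S(f_2,h_3): leading monomials are coprime, so the S-polynomial reduces to 0 (Buchberger's first criterion).
Every S-polynomial of the final basis reduces to 0, so we have a Gröbner basis.
Inter-reduce: drop elements whose leading term is divisible by another's, tail-reduce, and make monic.
Reduced Gröbner basis: {xy^2 + 263/2x - 161/3y - 263/2, y^3 - 161/15xy + 27/10y^2 - 263/10x - 8/3y + 263/10, x^2 + 25/2x - 5y - 27/2}.
Label its elements g_1 = xy^2 + 263/2x - 161/3y - 263/2, g_2 = y^3 - 161/15xy + 27/10y^2 - 263/10x - 8/3y + 263/10, g_3 = x^2 + 25/2x - 5y - 27/2.

Reduce p = -8x^2y + 6x^2 - 100xy + 40y^2 + 75x + 78y - 81 modulo G:
  leading term x^2y: subtract (-8y)·g_3 from -8x^2y + 6x^2 - 100xy + 40y^2 + 75x + 78y - 81 → 6x^2 + 75x - 30y - 81
  leading term x^2: subtract (6)·g_3 from 6x^2 + 75x - 30y - 81 → 0
  normal form = 0.
Since the normal form is 0, p ∈ I.

-8x^2y + 6x^2 - 100xy + 40y^2 + 75x + 78y - 81 lies in I (it reduces to 0).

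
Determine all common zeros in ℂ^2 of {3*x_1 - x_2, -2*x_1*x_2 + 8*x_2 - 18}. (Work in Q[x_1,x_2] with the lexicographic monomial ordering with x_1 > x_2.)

{(1, 3), (3, 9)}

Compute a lex Gröbner basis by Buchberger's algorithm.
f_1 = 3*x_1 - x_2, LT = x_1.
f_2 = -2*x_1*x_2 + 8*x_2 - 18, LT = x_1*x_2.

S(f_1,f_2): lcm = x_1*x_2. S = -1/3*x_2**2 + 4*x_2 - 9.
  reduce S modulo (f_1, f_2):
  remainder -1/3*x_2**2 + 4*x_2 - 9 ≠ 0; add h_3 = -1/3*x_2**2 + 4*x_2 - 9 to the basis.

The other S-polynomials (S(f_1,h_3), S(f_2,h_3)) all reduce to 0 modulo the current basis, so we have a Gröbner basis.
Inter-reduce: drop elements whose leading term is divisible by another's, tail-reduce, and make monic.
Reduced Gröbner basis: {x_1 - 1/3*x_2, x_2**2 - 12*x_2 + 27}.

Since the basis is lex-ordered, x_2**2 - 12*x_2 + 27 is univariate in x_2. Its roots are {3, 9}. Back-substituting each root into the other basis elements fixes the other coordinates.
  x_2 = 3: the earlier basis element becomes x_1 - 1 = 0, giving x_1 = 1 — point (1, 3).
  x_2 = 9: the earlier basis element becomes x_1 - 3 = 0, giving x_1 = 3 — point (3, 9).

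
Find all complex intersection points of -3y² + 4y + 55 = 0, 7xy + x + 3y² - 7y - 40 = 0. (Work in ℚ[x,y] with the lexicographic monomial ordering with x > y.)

{(39/37, -11/3), (0, 5)}

Compute a lex Gröbner basis by Buchberger's algorithm.
f_1 = -3y² + 4y + 55, LT = y².
f_2 = 7xy + x + 3y² - 7y - 40, LT = xy.

S(f_1,f_2): lcm = xy². S = -31/21xy - 55/3x - 3/7y³ + y² + 40/7y.
  leading term xy: subtract (-31/147)·f_2 from -31/21xy - 55/3x - 3/7y³ + y² + 40/7y → -888/49x - 3/7y³ + 80/49y² + 89/21y - 1240/147
  leading term x: no divisor's leading term divides it; move -888/49x to the remainder.
  leading term y³: subtract (1/7y)·f_1 from -3/7y³ + 80/49y² + 89/21y - 1240/147 → 52/49y² - 76/21y - 1240/147
  leading term y²: subtract (-52/147)·f_1 from 52/49y² - 76/21y - 1240/147 → -108/49y + 540/49
  leading term y: no divisor's leading term divides it; move -108/49y to the remainder.
  leading term 1: no divisor's leading term divides it; move 540/49 to the remainder.
  remainder -888/49x - 108/49y + 540/49 ≠ 0; add h_3 = -888/49x - 108/49y + 540/49 to the basis.

The other S-polynomials (S(f_1,h_3), S(f_2,h_3)) all reduce to 0 modulo the current basis, so we have a Gröbner basis.
Inter-reduce: drop elements whose leading term is divisible by another's, tail-reduce, and make monic.
Reduced Gröbner basis: {x + 9/74y - 45/74, y² - 4/3y - 55/3}.

Elimination: the polynomial y² - 4/3y - 55/3 lies in the elimination ideal for y, so y ∈ {-11/3, 5}. For each such y, the remaining basis elements (now univariate) give the rest of the solution.
  y = -11/3: the earlier basis element becomes x - 39/37 = 0, giving x = 39/37 — point (39/37, -11/3).
  y = 5: the earlier basis element becomes x = 0, giving x = 0 — point (0, 5).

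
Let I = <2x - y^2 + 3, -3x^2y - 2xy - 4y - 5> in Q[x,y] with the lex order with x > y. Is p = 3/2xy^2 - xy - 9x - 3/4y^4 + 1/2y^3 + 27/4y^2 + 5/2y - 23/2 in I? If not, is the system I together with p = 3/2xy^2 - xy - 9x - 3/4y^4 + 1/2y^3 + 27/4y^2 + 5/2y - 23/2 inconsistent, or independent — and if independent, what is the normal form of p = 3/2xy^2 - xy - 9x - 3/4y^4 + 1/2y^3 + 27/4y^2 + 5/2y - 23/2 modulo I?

First compute the reduced Gröbner basis of I by Buchberger's algorithm.
f_1 = 2x - y^2 + 3, LT = x.
f_2 = -3x^2y - 2xy - 4y - 5, LT = x^2y.

S(f_1,f_2): lcm = x^2y. S = -1/2xy^3 + 5/6xy - 4/3y - 5/3.
  reduce S modulo (f_1, f_2):
  remainder -1/4y^5 + 7/6y^3 - 31/12y - 5/3 ≠ 0; add h_3 = -1/4y^5 + 7/6y^3 - 31/12y - 5/3 to the basis.

The other S-polynomials (S(f_1,h_3), S(f_2,h_3)) all reduce to 0 modulo the current basis, so we have a Gröbner basis.
Inter-reduce: drop elements whose leading term is divisible by another's, tail-reduce, and make monic.
Reduced Gröbner basis: {x - 1/2y^2 + 3/2, y^5 - 14/3y^3 + 31/3y + 20/3}.
Label its elements g_1 = x - 1/2y^2 + 3/2, g_2 = y^5 - 14/3y^3 + 31/3y + 20/3.

Reduce p = 3/2xy^2 - xy - 9x - 3/4y^4 + 1/2y^3 + 27/4y^2 + 5/2y - 23/2 modulo G:
  leading term xy^2: subtract (3/2y^2)·g_1 from 3/2xy^2 - xy - 9x - 3/4y^4 + 1/2y^3 + 27/4y^2 + 5/2y - 23/2 → -xy - 9x + 1/2y^3 + 9/2y^2 + 5/2y - 23/2
  leading term xy: subtract (-y)·g_1 from -xy - 9x + 1/2y^3 + 9/2y^2 + 5/2y - 23/2 → -9x + 9/2y^2 + 4y - 23/2
  leading term x: subtract (-9)·g_1 from -9x + 9/2y^2 + 4y - 23/2 → 4y + 2
  leading term y: no divisor's leading term divides it; move 4y to the remainder.
  leading term 1: no divisor's leading term divides it; move 2 to the remainder.
  normal form = 4y + 2.
The normal form is nonzero, so p ∉ I. Since p minus its normal form lies in I, I + (p) = I + (r) where r = 4y + 2; decide whether this ideal is the whole ring.
Run Buchberger on G together with r (pairs among the g_i already reduce to 0 since G is a Gröbner basis):
g_1 = x - 1/2y^2 + 3/2, LT = x.
g_2 = y^5 - 14/3y^3 + 31/3y + 20/3, LT = y^5.
r = 4y + 2, LT = y.

S(g_2,r): lcm = y^5. S = -1/2y^4 - 14/3y^3 + 31/3y + 20/3.
  reduce S modulo (g_1, g_2, r):
  remainder 197/96 ≠ 0; add m_4 = 197/96 to the basis.

The other S-polynomials (S(g_1,g_2), S(g_1,r), S(g_1,m_4), S(g_2,m_4), S(r,m_4)) all reduce to 0 modulo the current basis, so we have a Gröbner basis.
Inter-reduce: drop elements whose leading term is divisible by another's, tail-reduce, and make monic.
Reduced Gröbner basis: {1}.
The reduced Gröbner basis of I + (p) is {1}: the ideal is the whole ring, so the enlarged system has no common solution — adjoining p is inconsistent.

Adjoining 3/2xy^2 - xy - 9x - 3/4y^4 + 1/2y^3 + 27/4y^2 + 5/2y - 23/2 makes the ideal the whole ring: the system is inconsistent.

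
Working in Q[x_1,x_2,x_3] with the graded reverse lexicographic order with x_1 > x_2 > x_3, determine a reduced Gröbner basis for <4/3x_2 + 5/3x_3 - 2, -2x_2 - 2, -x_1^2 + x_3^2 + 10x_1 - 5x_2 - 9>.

f_1 = 4/3x_2 + 5/3x_3 - 2, LT = x_2.
f_2 = -2x_2 - 2, LT = x_2.
f_3 = -x_1^2 + x_3^2 + 10x_1 - 5x_2 - 9, LT = x_1^2.

S(f_1,f_2): lcm = x_2. S = 5/4x_3 - 5/2.
  reduce S modulo (f_1, f_2, f_3):
  remainder 5/4x_3 - 5/2 ≠ 0; add g_4 = 5/4x_3 - 5/2 to the basis.

The other S-polynomials (S(f_1,f_3), S(f_2,f_3), S(f_1,g_4), S(f_2,g_4), S(f_3,g_4)) all reduce to 0 modulo the current basis, so we have a Gröbner basis.
Inter-reduce: drop elements whose leading term is divisible by another's, tail-reduce, and make monic.

G = {x_1^2 - 10x_1, x_2 + 1, x_3 - 2}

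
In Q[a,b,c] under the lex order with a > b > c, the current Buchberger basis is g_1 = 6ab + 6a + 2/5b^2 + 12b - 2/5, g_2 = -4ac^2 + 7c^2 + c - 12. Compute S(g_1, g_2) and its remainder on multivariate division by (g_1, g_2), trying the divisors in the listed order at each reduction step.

S(g_1, g_2) = ac^2 + 1/15b^2c^2 + 15/4bc^2 + 1/4bc - 3b - 1/15c^2; remainder on division = 1/15b^2c^2 + 15/4bc^2 + 1/4bc - 3b + 101/60c^2 + 1/4c - 3.

lcm(LM(g_1), LM(g_2)) = abc^2.
S = (lcm/LT(g_1))·g_1 − (lcm/LT(g_2))·g_2 = ac^2 + 1/15b^2c^2 + 15/4bc^2 + 1/4bc - 3b - 1/15c^2.
Reduce S modulo (g_1, g_2) in that order:
  leading term ac^2: subtract (-1/4)·g_2 from ac^2 + 1/15b^2c^2 + 15/4bc^2 + 1/4bc - 3b - 1/15c^2 → 1/15b^2c^2 + 15/4bc^2 + 1/4bc - 3b + 101/60c^2 + 1/4c - 3
  leading term b^2c^2: no divisor's leading term divides it; move 1/15b^2c^2 to the remainder.
  leading term bc^2: no divisor's leading term divides it; move 15/4bc^2 to the remainder.
  leading term bc: no divisor's leading term divides it; move 1/4bc to the remainder.
  leading term b: no divisor's leading term divides it; move -3b to the remainder.
  leading term c^2: no divisor's leading term divides it; move 101/60c^2 to the remainder.
  leading term c: no divisor's leading term divides it; move 1/4c to the remainder.
  leading term 1: no divisor's leading term divides it; move -3 to the remainder.
The remainder 1/15b^2c^2 + 15/4bc^2 + 1/4bc - 3b + 101/60c^2 + 1/4c - 3 is nonzero, so it would be added as the next basis element.
An S-polynomial is built so that the two leading terms cancel; whether anything survives reduction is exactly the Gröbner-basis criterion.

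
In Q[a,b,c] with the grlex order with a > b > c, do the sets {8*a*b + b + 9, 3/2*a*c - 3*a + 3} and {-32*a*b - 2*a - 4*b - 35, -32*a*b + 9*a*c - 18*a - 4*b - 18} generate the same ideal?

No, the ideals differ.

For a fixed monomial order, each ideal has a unique reduced Gröbner basis; comparing bases decides equality.
Buchberger on the first generating set:
f_1 = 8*a*b + b + 9, LT = a*b.
f_2 = 3/2*a*c - 3*a + 3, LT = a*c.

S(f_1,f_2): lcm = a*b*c. S = 2*a*b + 1/8*b*c - 2*b + 9/8*c.
  leading term a*b: subtract (1/4)·f_1 from 2*a*b + 1/8*b*c - 2*b + 9/8*c → 1/8*b*c - 9/4*b + 9/8*c - 9/4
  leading term b*c: no divisor's leading term divides it; move 1/8*b*c to the remainder.
  leading term b: no divisor's leading term divides it; move -9/4*b to the remainder.
  leading term c: no divisor's leading term divides it; move 9/8*c to the remainder.
  leading term 1: no divisor's leading term divides it; move -9/4 to the remainder.
  remainder 1/8*b*c - 9/4*b + 9/8*c - 9/4 ≠ 0; add g_3 = 1/8*b*c - 9/4*b + 9/8*c - 9/4 to the basis.

S(f_1,g_3): lcm = a*b*c. S = 18*a*b - 9*a*c + 1/8*b*c + 18*a + 9/8*c.
  leading term a*b: subtract (9/4)·f_1 from 18*a*b - 9*a*c + 1/8*b*c + 18*a + 9/8*c → -9*a*c + 1/8*b*c + 18*a - 9/4*b + 9/8*c - 81/4
  leading term a*c: subtract (-6)·f_2 from -9*a*c + 1/8*b*c + 18*a - 9/4*b + 9/8*c - 81/4 → 1/8*b*c - 9/4*b + 9/8*c - 9/4
  leading term b*c: subtract (1)·g_3 from 1/8*b*c - 9/4*b + 9/8*c - 9/4 → 0
  remainder 0.

S(f_2,g_3): lcm = a*b*c. S = 16*a*b - 9*a*c + 18*a + 2*b.
  leading term a*b: subtract (2)·f_1 from 16*a*b - 9*a*c + 18*a + 2*b → -9*a*c + 18*a - 18
  leading term a*c: subtract (-6)·f_2 from -9*a*c + 18*a - 18 → 0
  remainder 0.

Every S-polynomial of the final basis reduces to 0, so we have a Gröbner basis.
Inter-reduce: drop elements whose leading term is divisible by another's, tail-reduce, and make monic.
Reduced Gröbner basis: {a*b + 1/8*b + 9/8, a*c - 2*a + 2, b*c - 18*b + 9*c - 18}.

Buchberger on the second generating set:
h_1 = -32*a*b - 2*a - 4*b - 35, LT = a*b.
h_2 = -32*a*b + 9*a*c - 18*a - 4*b - 18, LT = a*b.

S(h_1,h_2): lcm = a*b. S = 9/32*a*c - 1/2*a + 17/32.
  leading term a*c: no divisor's leading term divides it; move 9/32*a*c to the remainder.
  leading term a: no divisor's leading term divides it; move -1/2*a to the remainder.
  leading term 1: no divisor's leading term divides it; move 17/32 to the remainder.
  remainder 9/32*a*c - 1/2*a + 17/32 ≠ 0; add k_3 = 9/32*a*c - 1/2*a + 17/32 to the basis.

S(h_1,k_3): lcm = a*b*c. S = 16/9*a*b + 1/16*a*c + 1/8*b*c - 17/9*b + 35/32*c.
  leading term a*b: subtract (-1/18)·h_1 from 16/9*a*b + 1/16*a*c + 1/8*b*c - 17/9*b + 35/32*c → 1/16*a*c + 1/8*b*c - 1/9*a - 19/9*b + 35/32*c - 35/18
  leading term a*c: subtract (2/9)·k_3 from 1/16*a*c + 1/8*b*c - 1/9*a - 19/9*b + 35/32*c - 35/18 → 1/8*b*c - 19/9*b + 35/32*c - 33/16
  leading term b*c: no divisor's leading term divides it; move 1/8*b*c to the remainder.
  leading term b: no divisor's leading term divides it; move -19/9*b to the remainder.
  leading term c: no divisor's leading term divides it; move 35/32*c to the remainder.
  leading term 1: no divisor's leading term divides it; move -33/16 to the remainder.
  remainder 1/8*b*c - 19/9*b + 35/32*c - 33/16 ≠ 0; add k_4 = 1/8*b*c - 19/9*b + 35/32*c - 33/16 to the basis.

S(h_2,k_3): lcm = a*b*c. S = -9/32*a*c**2 + 16/9*a*b + 9/16*a*c + 1/8*b*c - 17/9*b + 9/16*c.
  leading term a*c**2: subtract (-c)·k_3 from -9/32*a*c**2 + 16/9*a*b + 9/16*a*c + 1/8*b*c - 17/9*b + 9/16*c → 16/9*a*b + 1/16*a*c + 1/8*b*c - 17/9*b + 35/32*c
  leading term a*b: subtract (-1/18)·h_1 from 16/9*a*b + 1/16*a*c + 1/8*b*c - 17/9*b + 35/32*c → 1/16*a*c + 1/8*b*c - 1/9*a - 19/9*b + 35/32*c - 35/18
  leading term a*c: subtract (2/9)·k_3 from 1/16*a*c + 1/8*b*c - 1/9*a - 19/9*b + 35/32*c - 35/18 → 1/8*b*c - 19/9*b + 35/32*c - 33/16
  leading term b*c: subtract (1)·k_4 from 1/8*b*c - 19/9*b + 35/32*c - 33/16 → 0
  remainder 0.

S(h_1,k_4): lcm = a*b*c. S = 152/9*a*b - 139/16*a*c + 1/8*b*c + 33/2*a + 35/32*c.
  leading term a*b: subtract (-19/36)·h_1 from 152/9*a*b - 139/16*a*c + 1/8*b*c + 33/2*a + 35/32*c → -139/16*a*c + 1/8*b*c + 139/9*a - 19/9*b + 35/32*c - 665/36
  leading term a*c: subtract (-278/9)·k_3 from -139/16*a*c + 1/8*b*c + 139/9*a - 19/9*b + 35/32*c - 665/36 → 1/8*b*c - 19/9*b + 35/32*c - 33/16
  leading term b*c: subtract (1)·k_4 from 1/8*b*c - 19/9*b + 35/32*c - 33/16 → 0
  remainder 0.

S(h_2,k_4): lcm = a*b*c. S = -9/32*a*c**2 + 152/9*a*b - 131/16*a*c + 1/8*b*c + 33/2*a + 9/16*c.
  leading term a*c**2: subtract (-c)·k_3 from -9/32*a*c**2 + 152/9*a*b - 131/16*a*c + 1/8*b*c + 33/2*a + 9/16*c → 152/9*a*b - 139/16*a*c + 1/8*b*c + 33/2*a + 35/32*c
  leading term a*b: subtract (-19/36)·h_1 from 152/9*a*b - 139/16*a*c + 1/8*b*c + 33/2*a + 35/32*c → -139/16*a*c + 1/8*b*c + 139/9*a - 19/9*b + 35/32*c - 665/36
  leading term a*c: subtract (-278/9)·k_3 from -139/16*a*c + 1/8*b*c + 139/9*a - 19/9*b + 35/32*c - 665/36 → 1/8*b*c - 19/9*b + 35/32*c - 33/16
  leading term b*c: subtract (1)·k_4 from 1/8*b*c - 19/9*b + 35/32*c - 33/16 → 0
  remainder 0.

S(k_3,k_4): lcm = a*b*c. S = 136/9*a*b - 35/4*a*c + 33/2*a + 17/9*b.
  leading term a*b: subtract (-17/36)·h_1 from 136/9*a*b - 35/4*a*c + 33/2*a + 17/9*b → -35/4*a*c + 140/9*a - 595/36
  leading term a*c: subtract (-280/9)·k_3 from -35/4*a*c + 140/9*a - 595/36 → 0
  remainder 0.

Every S-polynomial of the final basis reduces to 0, so we have a Gröbner basis.
Inter-reduce: drop elements whose leading term is divisible by another's, tail-reduce, and make monic.
Reduced Gröbner basis: {a*b + 1/16*a + 1/8*b + 35/32, a*c - 16/9*a + 17/9, b*c - 152/9*b + 35/4*c - 33/2}.

The bases are distinct; the ideals are different.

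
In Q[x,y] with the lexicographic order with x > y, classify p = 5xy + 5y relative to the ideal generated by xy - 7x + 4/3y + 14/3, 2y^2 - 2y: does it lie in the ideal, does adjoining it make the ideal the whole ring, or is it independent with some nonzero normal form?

First compute the reduced Gröbner basis of I by Buchberger's algorithm.
f_1 = xy - 7x + 4/3y + 14/3, LT = xy.
f_2 = 2y^2 - 2y, LT = y^2.

S(f_1,f_2): lcm = xy^2. S = -6xy + 4/3y^2 + 14/3y.
  leading term xy: subtract (-6)·f_1 from -6xy + 4/3y^2 + 14/3y → -42x + 4/3y^2 + 38/3y + 28
  leading term x: no divisor's leading term divides it; move -42x to the remainder.
  leading term y^2: subtract (2/3)·f_2 from 4/3y^2 + 38/3y + 28 → 14y + 28
  leading term y: no divisor's leading term divides it; move 14y to the remainder.
  leading term 1: no divisor's leading term divides it; move 28 to the remainder.
  remainder -42x + 14y + 28 ≠ 0; add h_3 = -42x + 14y + 28 to the basis.

The other S-polynomials (S(f_1,h_3), S(f_2,h_3)) all reduce to 0 modulo the current basis, so we have a Gröbner basis.
Inter-reduce: drop elements whose leading term is divisible by another's, tail-reduce, and make monic.
Reduced Gröbner basis: {x - 1/3y - 2/3, y^2 - y}.
Label its elements g_1 = x - 1/3y - 2/3, g_2 = y^2 - y.

Reduce p = 5xy + 5y modulo G:
  leading term xy: subtract (5y)·g_1 from 5xy + 5y → 5/3y^2 + 25/3y
  leading term y^2: subtract (5/3)·g_2 from 5/3y^2 + 25/3y → 10y
  leading term y: no divisor's leading term divides it; move 10y to the remainder.
  normal form = 10y.
The normal form is nonzero, so p ∉ I. Since p minus its normal form lies in I, I + (p) = I + (r) where r = 10y; decide whether this ideal is the whole ring.
Run Buchberger on G together with r (pairs among the g_i already reduce to 0 since G is a Gröbner basis):
g_1 = x - 1/3y - 2/3, LT = x.
g_2 = y^2 - y, LT = y^2.
r = 10y, LT = y.

The S-polynomials (S(g_1,g_2), S(g_1,r), S(g_2,r)) all reduce to 0 modulo the current basis, so we have a Gröbner basis.
Inter-reduce: drop elements whose leading term is divisible by another's, tail-reduce, and make monic.
Reduced Gröbner basis: {x - 2/3, y}.
The reduced Gröbner basis of I + (p) is {x - 2/3, y} ≠ {1}, a proper ideal, so the enlarged system stays consistent: p is independent of I, with normal form 10y.

5xy + 5y is independent of I; its normal form modulo I is 10y.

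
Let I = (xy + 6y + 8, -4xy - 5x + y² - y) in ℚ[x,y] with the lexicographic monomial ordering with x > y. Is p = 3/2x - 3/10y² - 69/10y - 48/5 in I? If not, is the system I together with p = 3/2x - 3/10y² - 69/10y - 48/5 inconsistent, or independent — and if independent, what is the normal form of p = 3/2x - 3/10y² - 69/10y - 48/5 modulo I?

First compute the reduced Gröbner basis of I by Buchberger's algorithm.
f_1 = xy + 6y + 8, LT = xy.
f_2 = -4xy - 5x + y² - y, LT = xy.

S(f_1,f_2): lcm = xy. S = -5/4x + ¼y² + 23/4y + 8.
  leading term x: no divisor's leading term divides it; move -5/4x to the remainder.
  leading term y²: no divisor's leading term divides it; move ¼y² to the remainder.
  leading term y: no divisor's leading term divides it; move 23/4y to the remainder.
  leading term 1: no divisor's leading term divides it; move 8 to the remainder.
  remainder -5/4x + ¼y² + 23/4y + 8 ≠ 0; add h_3 = -5/4x + ¼y² + 23/4y + 8 to the basis.

S(f_1,h_3): lcm = xy. S = ⅕y³ + 23/5y² + 62/5y + 8.
  leading term y³: no divisor's leading term divides it; move ⅕y³ to the remainder.
  leading term y²: no divisor's leading term divides it; move 23/5y² to the remainder.
  leading term y: no divisor's leading term divides it; move 62/5y to the remainder.
  leading term 1: no divisor's leading term divides it; move 8 to the remainder.
  remainder ⅕y³ + 23/5y² + 62/5y + 8 ≠ 0; add h_4 = ⅕y³ + 23/5y² + 62/5y + 8 to the basis.

The other S-polynomials (S(f_2,h_3), S(f_1,h_4), S(f_2,h_4), S(h_3,h_4)) all reduce to 0 modulo the current basis, so we have a Gröbner basis.
Inter-reduce: drop elements whose leading term is divisible by another's, tail-reduce, and make monic.
Reduced Gröbner basis: {x - ⅕y² - 23/5y - 32/5, y³ + 23y² + 62y + 40}.
Label its elements g_1 = x - ⅕y² - 23/5y - 32/5, g_2 = y³ + 23y² + 62y + 40.

Reduce p = 3/2x - 3/10y² - 69/10y - 48/5 modulo G:
  leading term x: subtract (3/2)·g_1 from 3/2x - 3/10y² - 69/10y - 48/5 → 0
  normal form = 0.
Since the normal form is 0, p ∈ I.

3/2x - 3/10y² - 69/10y - 48/5 lies in I (it reduces to 0).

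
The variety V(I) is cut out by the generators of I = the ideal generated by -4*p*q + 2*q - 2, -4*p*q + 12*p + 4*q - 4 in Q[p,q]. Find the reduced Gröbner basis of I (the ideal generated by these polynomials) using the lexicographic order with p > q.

f_1 = -4*p*q + 2*q - 2, LT = p*q.
f_2 = -4*p*q + 12*p + 4*q - 4, LT = p*q.

S(f_1,f_2): lcm = p*q. S = 3*p + 1/2*q - 1/2.
  leading term p: no divisor's leading term divides it; move 3*p to the remainder.
  leading term q: no divisor's leading term divides it; move 1/2*q to the remainder.
  leading term 1: no divisor's leading term divides it; move -1/2 to the remainder.
  remainder 3*p + 1/2*q - 1/2 ≠ 0; add g_3 = 3*p + 1/2*q - 1/2 to the basis.

S(f_1,g_3): lcm = p*q. S = -1/6*q**2 - 1/3*q + 1/2.
  leading term q**2: no divisor's leading term divides it; move -1/6*q**2 to the remainder.
  leading term q: no divisor's leading term divides it; move -1/3*q to the remainder.
  leading term 1: no divisor's leading term divides it; move 1/2 to the remainder.
  remainder -1/6*q**2 - 1/3*q + 1/2 ≠ 0; add g_4 = -1/6*q**2 - 1/3*q + 1/2 to the basis.

S(f_2,g_3): lcm = p*q. S = -3*p - 1/6*q**2 - 5/6*q + 1.
  leading term p: subtract (-1)·g_3 from -3*p - 1/6*q**2 - 5/6*q + 1 → -1/6*q**2 - 1/3*q + 1/2
  leading term q**2: subtract (1)·g_4 from -1/6*q**2 - 1/3*q + 1/2 → 0
  remainder 0.

S(f_1,g_4): lcm = p*q**2. S = -2*p*q + 3*p - 1/2*q**2 + 1/2*q.
  leading term p*q: subtract (1/2)·f_1 from -2*p*q + 3*p - 1/2*q**2 + 1/2*q → 3*p - 1/2*q**2 - 1/2*q + 1
  leading term p: subtract (1)·g_3 from 3*p - 1/2*q**2 - 1/2*q + 1 → -1/2*q**2 - q + 3/2
  leading term q**2: subtract (3)·g_4 from -1/2*q**2 - q + 3/2 → 0
  remainder 0.

S(f_2,g_4): lcm = p*q**2. S = -5*p*q + 3*p - q**2 + q.
  leading term p*q: subtract (5/4)·f_1 from -5*p*q + 3*p - q**2 + q → 3*p - q**2 - 3/2*q + 5/2
  leading term p: subtract (1)·g_3 from 3*p - q**2 - 3/2*q + 5/2 → -q**2 - 2*q + 3
  leading term q**2: subtract (6)·g_4 from -q**2 - 2*q + 3 → 0
  remainder 0.

S(g_3,g_4): leading monomials are coprime, so the S-polynomial reduces to 0 (Buchberger's first criterion).
Every S-polynomial of the final basis reduces to 0, so we have a Gröbner basis.
Inter-reduce: drop elements whose leading term is divisible by another's, tail-reduce, and make monic.

G = {p + 1/6*q - 1/6, q**2 + 2*q - 3}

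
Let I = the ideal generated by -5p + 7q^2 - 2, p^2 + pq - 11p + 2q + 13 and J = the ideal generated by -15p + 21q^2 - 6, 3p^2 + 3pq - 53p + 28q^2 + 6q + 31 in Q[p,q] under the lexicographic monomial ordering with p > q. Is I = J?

Two ideals are equal iff their reduced Gröbner bases coincide (the reduced basis is unique for a fixed ordering).
Buchberger on the first generating set:
f_1 = -5p + 7q^2 - 2, LT = p.
f_2 = p^2 + pq - 11p + 2q + 13, LT = p^2.

S(f_1,f_2): lcm = p^2. S = -7/5pq^2 - pq + 57/5p - 2q - 13.
  leading term pq^2: subtract (7/25q^2)·f_1 from -7/5pq^2 - pq + 57/5p - 2q - 13 → -pq + 57/5p - 49/25q^4 + 14/25q^2 - 2q - 13
  leading term pq: subtract (1/5q)·f_1 from -pq + 57/5p - 49/25q^4 + 14/25q^2 - 2q - 13 → 57/5p - 49/25q^4 - 7/5q^3 + 14/25q^2 - 8/5q - 13
  leading term p: subtract (-57/25)·f_1 from 57/5p - 49/25q^4 - 7/5q^3 + 14/25q^2 - 8/5q - 13 → -49/25q^4 - 7/5q^3 + 413/25q^2 - 8/5q - 439/25
  leading term q^4: no divisor's leading term divides it; move -49/25q^4 to the remainder.
  leading term q^3: no divisor's leading term divides it; move -7/5q^3 to the remainder.
  leading term q^2: no divisor's leading term divides it; move 413/25q^2 to the remainder.
  leading term q: no divisor's leading term divides it; move -8/5q to the remainder.
  leading term 1: no divisor's leading term divides it; move -439/25 to the remainder.
  remainder -49/25q^4 - 7/5q^3 + 413/25q^2 - 8/5q - 439/25 ≠ 0; add g_3 = -49/25q^4 - 7/5q^3 + 413/25q^2 - 8/5q - 439/25 to the basis.

S(f_1,g_3): leading monomials are coprime, so the S-polynomial reduces to 0 (Buchberger's first criterion).
S(f_2,g_3): leading monomials are coprime, so the S-polynomial reduces to 0 (Buchberger's first criterion).
Every S-polynomial of the final basis reduces to 0, so we have a Gröbner basis.
Inter-reduce: drop elements whose leading term is divisible by another's, tail-reduce, and make monic.
Reduced Gröbner basis: {p - 7/5q^2 + 2/5, q^4 + 5/7q^3 - 59/7q^2 + 40/49q + 439/49}.

Buchberger on the second generating set:
h_1 = -15p + 21q^2 - 6, LT = p.
h_2 = 3p^2 + 3pq - 53p + 28q^2 + 6q + 31, LT = p^2.

S(h_1,h_2): lcm = p^2. S = -7/5pq^2 - pq + 271/15p - 28/3q^2 - 2q - 31/3.
  leading term pq^2: subtract (7/75q^2)·h_1 from -7/5pq^2 - pq + 271/15p - 28/3q^2 - 2q - 31/3 → -pq + 271/15p - 49/25q^4 - 658/75q^2 - 2q - 31/3
  leading term pq: subtract (1/15q)·h_1 from -pq + 271/15p - 49/25q^4 - 658/75q^2 - 2q - 31/3 → 271/15p - 49/25q^4 - 7/5q^3 - 658/75q^2 - 8/5q - 31/3
  leading term p: subtract (-271/225)·h_1 from 271/15p - 49/25q^4 - 7/5q^3 - 658/75q^2 - 8/5q - 31/3 → -49/25q^4 - 7/5q^3 + 413/25q^2 - 8/5q - 439/25
  leading term q^4: no divisor's leading term divides it; move -49/25q^4 to the remainder.
  leading term q^3: no divisor's leading term divides it; move -7/5q^3 to the remainder.
  leading term q^2: no divisor's leading term divides it; move 413/25q^2 to the remainder.
  leading term q: no divisor's leading term divides it; move -8/5q to the remainder.
  leading term 1: no divisor's leading term divides it; move -439/25 to the remainder.
  remainder -49/25q^4 - 7/5q^3 + 413/25q^2 - 8/5q - 439/25 ≠ 0; add k_3 = -49/25q^4 - 7/5q^3 + 413/25q^2 - 8/5q - 439/25 to the basis.

S(h_1,k_3): leading monomials are coprime, so the S-polynomial reduces to 0 (Buchberger's first criterion).
S(h_2,k_3): leading monomials are coprime, so the S-polynomial reduces to 0 (Buchberger's first criterion).
Every S-polynomial of the final basis reduces to 0, so we have a Gröbner basis.
Inter-reduce: drop elements whose leading term is divisible by another's, tail-reduce, and make monic.
Reduced Gröbner basis: {p - 7/5q^2 + 2/5, q^4 + 5/7q^3 - 59/7q^2 + 40/49q + 439/49}.

Same reduced basis, so the two generating sets span the same ideal.

Yes, the ideals are equal.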